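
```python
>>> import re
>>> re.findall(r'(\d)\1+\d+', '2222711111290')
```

['2']

`\1` is not a pattern — it's the concrete string captured by group 1, re-applied verbatim.
Because there's exactly one group, `findall` drops the full match and keeps group 1 from the one hit.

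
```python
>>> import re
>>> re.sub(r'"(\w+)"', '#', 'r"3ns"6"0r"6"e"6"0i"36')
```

'r#6#6#6#36'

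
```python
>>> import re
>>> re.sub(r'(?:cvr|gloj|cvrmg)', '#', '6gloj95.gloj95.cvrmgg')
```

`|` is ordered: at each position the engine commits to the first alternative that works.
Matches: at [1:5] → 'gloj'; at [8:12] → 'gloj'; at [15:18] → 'cvr'.
`sub` substitutes '#' at each match site.

'6#95.#95.#mgg'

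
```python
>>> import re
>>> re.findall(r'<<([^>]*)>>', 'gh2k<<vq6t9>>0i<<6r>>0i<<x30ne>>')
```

Walking the string: at [4:13] match '<<vq6t9>>', group 1 = 'vq6t9'; at [15:21] match '<<6r>>', group 1 = '6r'; at [23:32] match '<<x30ne>>', group 1 = 'x30ne'.
With a single group, `findall` returns only what that group captured — 3 items.

['vq6t9', '6r', 'x30ne']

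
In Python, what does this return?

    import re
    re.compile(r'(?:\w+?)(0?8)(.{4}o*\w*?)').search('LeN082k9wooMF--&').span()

The pattern matches one or more of a word character (lazy) (non-capturing group); then optionally the literal '0', then the literal '8' (captured); then exactly 4 of any character, then zero or more of the literal 'o', then zero or more of a word character (lazy) (captured).
Unlike `match`, `search` isn't anchored — it looks for the pattern anywhere in the string.
The match spans [0:11] → 'LeN082k9woo'.
Captured: group 1 = '08', group 2 = '2k9woo'.

(0, 11)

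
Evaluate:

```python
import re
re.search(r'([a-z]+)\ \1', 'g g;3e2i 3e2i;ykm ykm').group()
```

'g g'

A backreference is literal: `\1` must see the identical characters the first group matched.
`re.search` scans for the first position where the pattern succeeds.
The match spans [0:3] → 'g g'.
Captured: group 1 = 'g'.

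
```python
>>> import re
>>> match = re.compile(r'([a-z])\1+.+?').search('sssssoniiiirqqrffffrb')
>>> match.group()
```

After group 1 captures some text, `\1` only succeeds where that same text appears again.
The match spans [0:6] → 'ssssso'.

'ssssso'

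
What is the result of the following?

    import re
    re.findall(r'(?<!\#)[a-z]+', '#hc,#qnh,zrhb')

A negative assertion filters positions out without eating any characters.
Walking the string: at [2:3] → 'c'; at [6:8] → 'nh'; at [9:13] → 'zrhb'.
With no groups in the pattern, `findall` gives back each whole match — 3 here.

['c', 'nh', 'zrhb']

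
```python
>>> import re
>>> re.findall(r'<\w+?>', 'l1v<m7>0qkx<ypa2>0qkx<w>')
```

No capturing groups, so `findall` returns the 3 full match strings.

['<m7>', '<ypa2>', '<w>']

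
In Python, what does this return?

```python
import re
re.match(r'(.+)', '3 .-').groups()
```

The pattern matches one or more of any character (captured).
`re.match` only tries the pattern at the start of the string.
The match spans [0:4] → '3 .-'.
Captured: group 1 = '3 .-'.

('3 .-',)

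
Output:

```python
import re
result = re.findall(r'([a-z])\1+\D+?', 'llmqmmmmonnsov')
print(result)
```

`\1` is not a pattern — it's the concrete string captured by group 1, re-applied verbatim.
Scanning left to right: at [0:3] match 'llm', group 1 = 'l'; at [4:9] match 'mmmmo', group 1 = 'm'; at [9:12] match 'nns', group 1 = 'n'.
One capturing group, so `findall` returns just the captured substring from each match — 3 in all.

['l', 'm', 'n']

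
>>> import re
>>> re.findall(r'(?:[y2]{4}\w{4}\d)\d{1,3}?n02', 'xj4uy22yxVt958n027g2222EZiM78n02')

['y22yxVt958n02', '2222EZiM78n02']

This matches exactly 4 of one of [y2], then exactly 4 of a word character, then a digit (non-capturing group); then 1 to 3 of a digit (lazy), then the literal 'n02'.
With no groups in the pattern, `findall` gives back each whole match — 2 here.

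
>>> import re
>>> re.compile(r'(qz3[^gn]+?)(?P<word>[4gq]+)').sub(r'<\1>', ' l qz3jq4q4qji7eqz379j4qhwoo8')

' l <qz3j>ji7e<qz379j>hwoo8'

Pattern: the literal 'qz3', then one or more of any character except [gn] (lazy) (captured); then one or more of one of [4gq] (captured as 'word').
A non-greedy quantifier consumes as few characters as it can — just enough that the remainder of the pattern still matches from where it stops; whatever follows it matches normally.
Matches: at [3:12] → 'qz3jq4q4q'; at [16:24] → 'qz379j4q'.
Each match is replaced using the text its own group 1 captured.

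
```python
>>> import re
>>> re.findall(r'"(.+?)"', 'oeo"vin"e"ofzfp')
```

['vin']

`findall` collects group 1 from the one match (1 total).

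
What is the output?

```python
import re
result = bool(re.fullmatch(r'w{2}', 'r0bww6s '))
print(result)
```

False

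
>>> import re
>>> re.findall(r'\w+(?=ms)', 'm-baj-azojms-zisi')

['azoj']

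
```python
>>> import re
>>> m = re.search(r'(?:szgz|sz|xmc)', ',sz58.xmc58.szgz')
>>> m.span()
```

`re.search` scans for the first position where the pattern succeeds.
The match spans [1:3] → 'sz'.

(1, 3)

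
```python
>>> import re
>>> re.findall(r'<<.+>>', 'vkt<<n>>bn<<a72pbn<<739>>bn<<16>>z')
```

['<<n>>bn<<a72pbn<<739>>bn<<16>>']

`findall` yields the raw match text (1 of them) because the pattern has no groups.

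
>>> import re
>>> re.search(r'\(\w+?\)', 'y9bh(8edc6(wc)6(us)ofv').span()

`re.search` tries every starting position until one works.
The match spans [10:14] → '(wc)'.

(10, 14)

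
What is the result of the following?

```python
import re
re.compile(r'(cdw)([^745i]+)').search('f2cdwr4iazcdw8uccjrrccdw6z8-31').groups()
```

('cdw', 'r')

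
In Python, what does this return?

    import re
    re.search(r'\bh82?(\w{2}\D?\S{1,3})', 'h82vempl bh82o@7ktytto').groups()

The match spans [0:8] → 'h82vempl'.
Captured: group 1 = 'vempl'.

('vempl',)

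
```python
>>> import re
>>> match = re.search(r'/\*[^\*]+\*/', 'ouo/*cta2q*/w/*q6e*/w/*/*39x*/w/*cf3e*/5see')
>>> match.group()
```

'/*cta2q*/'

Unlike `match`, `search` isn't anchored — it looks for the pattern anywhere in the string.
The match spans [3:12] → '/*cta2q*/'.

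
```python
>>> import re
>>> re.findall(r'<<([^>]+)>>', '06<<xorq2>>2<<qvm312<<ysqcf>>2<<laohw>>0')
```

['xorq2', 'qvm312<<ysqcf', 'laohw']

Scanning left to right: at [2:11] match '<<xorq2>>', group 1 = 'xorq2'; at [12:29] match '<<qvm312<<ysqcf>>', group 1 = 'qvm312<<ysqcf'; at [30:39] match '<<laohw>>', group 1 = 'laohw'.
One capturing group, so `findall` returns just the captured substring from each match — 3 in all.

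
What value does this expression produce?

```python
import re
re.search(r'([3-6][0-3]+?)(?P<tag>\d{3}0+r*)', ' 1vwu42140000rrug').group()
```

'42140000rr'

The pattern matches a character in [3-6], then one or more of a character in [0-3] (lazy) (captured); then exactly 3 of a digit, then one or more of the literal '0', then zero or more of the literal 'r' (captured as 'tag').
`re.search` tries every starting position until one works.
The match spans [5:15] → '42140000rr'.
Captured: group 1 = '42', group 2 = '140000rr'.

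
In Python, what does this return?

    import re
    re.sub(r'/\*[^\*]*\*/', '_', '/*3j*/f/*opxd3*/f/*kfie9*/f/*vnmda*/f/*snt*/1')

Each match is replaced by '_'.

'_f_f_f_f_1'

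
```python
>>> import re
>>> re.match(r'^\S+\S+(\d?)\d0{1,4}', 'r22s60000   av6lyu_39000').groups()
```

('',)

The pattern matches anchored at the start of the string; then one or more of a non-whitespace character, then one or more of a non-whitespace character; then optionally a digit (captured); then a digit, then 1 to 4 of the literal '0'.
`match` is anchored at position 0; if the pattern doesn't fit there, it returns None.
The match spans [0:9] → 'r22s60000'.
Captured: group 1 = ''.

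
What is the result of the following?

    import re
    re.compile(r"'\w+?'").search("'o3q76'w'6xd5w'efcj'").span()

The match spans [0:7] → "'o3q76'".

(0, 7)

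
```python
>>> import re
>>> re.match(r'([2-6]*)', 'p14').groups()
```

This matches zero or more of a character in [2-6] (captured).
With `match`, the pattern is implicitly anchored at the beginning.
The match spans [0:0] → ''.
Captured: group 1 = ''.

('',)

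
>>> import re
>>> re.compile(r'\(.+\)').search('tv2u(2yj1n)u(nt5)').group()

'(2yj1n)u(nt5)'

The match spans [4:17] → '(2yj1n)u(nt5)'.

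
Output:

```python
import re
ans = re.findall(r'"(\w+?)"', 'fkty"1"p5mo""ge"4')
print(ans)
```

['1', 'ge']

Because there's exactly one group, `findall` drops the full match and keeps group 1 from each hit.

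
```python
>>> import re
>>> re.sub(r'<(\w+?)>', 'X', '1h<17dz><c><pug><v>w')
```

'1hXXXXw'

Matches: at [2:8] → '<17dz>'; at [8:11] → '<c>'; at [11:16] → '<pug>'; at [16:19] → '<v>'.
Every occurrence is swapped for 'X'.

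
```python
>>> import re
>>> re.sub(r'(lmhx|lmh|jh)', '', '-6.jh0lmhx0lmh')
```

'-6.00'

Alternation isn't longest-match — the leftmost alternative that fits at this position is chosen.
`sub` substitutes '' at each match site.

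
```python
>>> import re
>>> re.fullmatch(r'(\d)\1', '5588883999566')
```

`fullmatch` succeeds only if the pattern covers the string from start to end.
Here the string isn't matched end-to-end, so the call returns None.

None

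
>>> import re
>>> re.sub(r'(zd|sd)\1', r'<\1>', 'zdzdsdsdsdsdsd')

'<zd><sd><sd>sd'

`\1` has to match the exact text group 1 already captured.
Matches: at [0:4] → 'zdzd'; at [4:8] → 'sdsd'; at [8:12] → 'sdsd'.
`\1` in the replacement pulls in group 1's text for each match.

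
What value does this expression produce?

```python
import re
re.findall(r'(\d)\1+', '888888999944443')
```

['8', '9', '4']

The backreference `\1` re-matches whatever the first group consumed, character for character.
Scanning left to right: at [0:6] match '888888', group 1 = '8'; at [6:10] match '9999', group 1 = '9'; at [10:14] match '4444', group 1 = '4'.
`findall` collects group 1 from each match (3 total).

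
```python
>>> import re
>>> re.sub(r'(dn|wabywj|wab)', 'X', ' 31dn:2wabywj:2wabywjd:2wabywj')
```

' 31X:2X:2Xd:2X'

Alternation tries branches left to right and keeps the first one that lets the overall match succeed at that position.
Matches: at [3:5] → 'dn'; at [7:13] → 'wabywj'; at [15:21] → 'wabywj'; at [24:30] → 'wabywj'.
`sub` substitutes 'X' at each match site.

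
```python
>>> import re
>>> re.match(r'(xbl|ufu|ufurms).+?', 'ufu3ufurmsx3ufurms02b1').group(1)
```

The match spans [0:4] → 'ufu3'.
Captured: group 1 = 'ufu'.

'ufu'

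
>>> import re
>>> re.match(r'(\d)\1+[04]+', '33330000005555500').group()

'3333000000'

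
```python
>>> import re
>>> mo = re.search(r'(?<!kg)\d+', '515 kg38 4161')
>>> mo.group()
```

Because the assertion is negative and zero-width, positions next to the forbidden text are skipped.
The match spans [0:3] → '515'.

'515'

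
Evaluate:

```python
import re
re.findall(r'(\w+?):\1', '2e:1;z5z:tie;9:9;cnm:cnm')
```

['9', 'cnm']

`\1` is not a pattern — it's the concrete string captured by group 1, re-applied verbatim.
One capturing group, so `findall` returns just the captured substring from each match — 2 in all.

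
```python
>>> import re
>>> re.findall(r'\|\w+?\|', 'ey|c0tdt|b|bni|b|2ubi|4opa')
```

['|c0tdt|', '|bni|', '|2ubi|']

Scanning left to right: at [2:9] → '|c0tdt|'; at [10:15] → '|bni|'; at [16:22] → '|2ubi|'.
With no groups in the pattern, `findall` gives back each whole match — 3 here.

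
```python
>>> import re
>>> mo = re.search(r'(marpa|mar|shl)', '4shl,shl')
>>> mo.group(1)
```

`re.search` scans for the first position where the pattern succeeds.
The match spans [1:4] → 'shl'.
Captured: group 1 = 'shl'.

'shl'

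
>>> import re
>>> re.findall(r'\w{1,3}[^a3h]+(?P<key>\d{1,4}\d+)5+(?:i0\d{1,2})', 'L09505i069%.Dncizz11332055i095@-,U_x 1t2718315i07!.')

Pattern: 1 to 3 of a word character, then one or more of any character except [a3h]; then 1 to 4 of a digit, then one or more of a digit (captured as 'key'); then one or more of a literal '5'; then the literal 'i0', then 1 to 2 of a digit (non-capturing group).
Scanning left to right: at [0:30] match 'L09505i069%.Dncizz11332055i095', group 1 = '33205'; at [33:49] match 'U_x 1t2718315i07', group 1 = '31'.
Because there's exactly one group, `findall` drops the full match and keeps group 1 from each hit.

['33205', '31']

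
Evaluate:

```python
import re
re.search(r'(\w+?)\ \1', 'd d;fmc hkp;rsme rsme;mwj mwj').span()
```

(0, 3)

A backreference is literal: `\1` must see the identical characters the first group matched.
`search` walks the string left to right and returns the first match it finds.
The match spans [0:3] → 'd d'.
Captured: group 1 = 'd'.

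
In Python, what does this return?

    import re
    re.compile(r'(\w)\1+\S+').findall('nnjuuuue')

['n']

The backreference `\1` re-matches whatever the first group consumed, character for character.
With a single group, `findall` returns only what that group captured — 1 item.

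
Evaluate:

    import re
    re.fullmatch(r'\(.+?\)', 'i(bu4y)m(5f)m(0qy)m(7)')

None

`re.fullmatch` requires the pattern to consume the entire string.
Here the pattern can't cover the whole string, so the call returns None.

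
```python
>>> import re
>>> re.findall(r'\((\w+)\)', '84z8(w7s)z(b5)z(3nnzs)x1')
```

['w7s', 'b5', '3nnzs']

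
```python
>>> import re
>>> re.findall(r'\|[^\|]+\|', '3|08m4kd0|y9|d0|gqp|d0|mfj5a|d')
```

Since nothing is captured, `findall` lists the 3 matched substrings directly.

['|08m4kd0|', '|d0|', '|d0|']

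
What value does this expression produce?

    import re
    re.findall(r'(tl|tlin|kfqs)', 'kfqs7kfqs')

['kfqs', 'kfqs']

With a single group, `findall` returns only what that group captured — 2 items.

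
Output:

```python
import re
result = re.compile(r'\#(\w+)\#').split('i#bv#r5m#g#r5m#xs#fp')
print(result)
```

['i', 'bv', 'r5m', 'g', 'r5m', 'xs', 'fp']

Matches to split on: at [1:5] → '#bv#'; at [8:11] → '#g#'; at [14:18] → '#xs#'.
`re.split` interleaves the captured-group text with the surrounding fragments.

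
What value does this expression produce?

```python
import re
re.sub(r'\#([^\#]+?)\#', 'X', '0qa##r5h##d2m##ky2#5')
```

'0qa#XXX5'

Matches: at [4:9] → '#r5h#'; at [9:14] → '#d2m#'; at [14:19] → '#ky2#'.
Every occurrence is swapped for 'X'.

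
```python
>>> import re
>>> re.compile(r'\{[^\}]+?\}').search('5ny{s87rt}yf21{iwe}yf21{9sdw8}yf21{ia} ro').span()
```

(3, 10)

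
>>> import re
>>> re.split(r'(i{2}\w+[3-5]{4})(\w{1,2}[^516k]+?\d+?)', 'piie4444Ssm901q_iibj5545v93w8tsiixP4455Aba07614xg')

['p', 'iie4444Ssm901q_iibj5545v93w8tsiixP4455', 'Aba0', '7614xg']

A `+?`/`*?`/`{m,n}?` starts at its minimum and grows only as far as needed for what follows to match.
With a capturing group present, the delimiter's captured portion is kept in the result list.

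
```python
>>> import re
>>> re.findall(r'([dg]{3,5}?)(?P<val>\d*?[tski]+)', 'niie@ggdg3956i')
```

[('ggdg', '3956i')]

Pattern: 3 to 5 of one of [dg] (lazy) (captured); then zero or more of a digit (lazy), then one or more of one of [tski] (captured as 'val').
Scanning left to right: at [5:14] match 'ggdg3956i', groups = ('ggdg', '3956i').
With 2 capturing groups, `findall` returns a 2-tuple per match.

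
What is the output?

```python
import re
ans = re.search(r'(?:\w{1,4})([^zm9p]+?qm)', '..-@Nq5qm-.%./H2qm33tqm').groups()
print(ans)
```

The pattern matches 1 to 4 of a word character (non-capturing group); then one or more of any character except [zm9p] (lazy), then the literal 'qm' (captured).
`search` walks the string left to right and returns the first match it finds.
The match spans [4:9] → 'Nq5qm'.
Captured: group 1 = '5qm'.

('5qm',)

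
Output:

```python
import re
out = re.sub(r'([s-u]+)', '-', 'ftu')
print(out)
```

f-

Every occurrence is swapped for '-'.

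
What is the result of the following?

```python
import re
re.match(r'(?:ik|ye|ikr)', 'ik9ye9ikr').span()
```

`match` is anchored at position 0; if the pattern doesn't fit there, it returns None.
The match spans [0:2] → 'ik'.

(0, 2)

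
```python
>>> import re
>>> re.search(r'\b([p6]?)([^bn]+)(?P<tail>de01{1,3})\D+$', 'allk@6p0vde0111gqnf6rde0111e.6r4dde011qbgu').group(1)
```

''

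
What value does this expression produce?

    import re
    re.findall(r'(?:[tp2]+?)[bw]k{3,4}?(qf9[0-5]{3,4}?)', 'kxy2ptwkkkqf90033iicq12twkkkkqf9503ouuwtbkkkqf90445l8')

Pattern: one or more of one of [tp2] (lazy) (non-capturing group); then one of [bw], then 3 to 4 of the literal 'k' (lazy); then the literal 'qf9', then 3 to 4 of a character in [0-5] (lazy) (captured).
A `+?`/`*?`/`{m,n}?` starts at its minimum and grows only as far as needed for what follows to match.
Scanning left to right: at [3:16] match '2ptwkkkqf9003', group 1 = 'qf9003'; at [22:35] match '2twkkkkqf9503', group 1 = 'qf9503'; at [39:50] match 'tbkkkqf9044', group 1 = 'qf9044'.
Because there's exactly one group, `findall` drops the full match and keeps group 1 from each hit.

['qf9003', 'qf9503', 'qf9044']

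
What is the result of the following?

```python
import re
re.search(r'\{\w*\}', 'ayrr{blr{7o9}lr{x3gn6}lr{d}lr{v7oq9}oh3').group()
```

`search` walks the string left to right and returns the first match it finds.
The match spans [8:13] → '{7o9}'.

'{7o9}'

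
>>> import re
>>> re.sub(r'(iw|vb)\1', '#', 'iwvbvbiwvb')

After group 1 captures some text, `\1` only succeeds where that same text appears again.
Matches: at [2:6] → 'vbvb'.
`sub` substitutes '#' at each match site.

'iw#iwvb'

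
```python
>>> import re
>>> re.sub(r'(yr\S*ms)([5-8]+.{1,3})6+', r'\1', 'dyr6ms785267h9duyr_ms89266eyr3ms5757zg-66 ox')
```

Pattern: the literal 'yr', then zero or more of a non-whitespace character, then the literal 'ms' (captured); then one or more of a character in [5-8], then 1 to 3 of any character (captured); then one or more of a literal '6'.
Matches: at [1:41] → 'yr6ms785267h9duyr_ms89266eyr3ms5757zg-66'.
Each match is replaced using the text its own group 1 captured.

'dyr6ms785267h9duyr_ms89266eyr3ms ox'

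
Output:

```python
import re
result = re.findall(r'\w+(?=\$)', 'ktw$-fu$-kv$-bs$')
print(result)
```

['ktw', 'fu', 'kv', 'bs']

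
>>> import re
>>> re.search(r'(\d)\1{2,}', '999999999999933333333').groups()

('9',)

After group 1 captures some text, `\1` only succeeds where that same text appears again.
`re.search` tries every starting position until one works.
The match spans [0:13] → '9999999999999'.
Captured: group 1 = '9'.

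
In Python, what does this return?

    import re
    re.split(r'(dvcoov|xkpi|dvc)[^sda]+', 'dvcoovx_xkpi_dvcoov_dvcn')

['', 'dvcoov', '', 'dvcoov', '', 'dvc', '']

Branches in `(...|...)` are attempted left-to-right; the first branch that allows the whole pattern to succeed is taken.
Because the pattern has a capturing group, `split` also inserts each captured text between the pieces.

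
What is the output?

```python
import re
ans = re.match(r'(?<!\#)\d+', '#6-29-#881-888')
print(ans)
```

With `match`, the pattern is implicitly anchored at the beginning.
Here the string doesn't start with a match, so the call returns None.

None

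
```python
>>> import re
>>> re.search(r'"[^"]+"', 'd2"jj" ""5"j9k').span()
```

(2, 6)

`re.search` tries every starting position until one works.
The match spans [2:6] → '"jj"'.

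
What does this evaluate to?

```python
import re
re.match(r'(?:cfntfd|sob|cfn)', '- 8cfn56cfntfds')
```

`match` is anchored at position 0; if the pattern doesn't fit there, it returns None.
Here position 0 doesn't satisfy it, so the call returns None.

None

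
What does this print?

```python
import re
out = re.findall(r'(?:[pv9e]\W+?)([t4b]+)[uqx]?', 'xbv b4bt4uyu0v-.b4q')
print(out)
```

['b4bt4', 'b4']

This matches one of [pv9e], then one or more of a non-word character (lazy) (non-capturing group); then one or more of one of [t4b] (captured); then optionally one of [uqx].
Scanning left to right: at [2:10] match 'v b4bt4u', group 1 = 'b4bt4'; at [13:19] match 'v-.b4q', group 1 = 'b4'.
With a single group, `findall` returns only what that group captured — 2 items.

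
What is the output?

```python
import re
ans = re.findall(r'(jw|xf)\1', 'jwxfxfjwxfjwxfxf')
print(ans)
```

['xf', 'xf']

`\1` is not a pattern — it's the concrete string captured by group 1, re-applied verbatim.
Scanning left to right: at [2:6] match 'xfxf', group 1 = 'xf'; at [12:16] match 'xfxf', group 1 = 'xf'.
Because there's exactly one group, `findall` drops the full match and keeps group 1 from each hit.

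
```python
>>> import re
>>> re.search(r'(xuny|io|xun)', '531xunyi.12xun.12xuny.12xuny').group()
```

'xuny'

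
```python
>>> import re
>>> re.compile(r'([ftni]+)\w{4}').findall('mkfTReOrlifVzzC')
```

The pattern matches one or more of one of [ftni] (captured); then exactly 4 of a word character.
Scanning left to right: at [2:7] match 'fTReO', group 1 = 'f'; at [9:15] match 'ifVzzC', group 1 = 'if'.
Because there's exactly one group, `findall` drops the full match and keeps group 1 from each hit.

['f', 'if']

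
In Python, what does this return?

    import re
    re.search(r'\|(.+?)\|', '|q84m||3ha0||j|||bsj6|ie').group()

'|q84m|'

Lazy quantifiers expand one character at a time until the remainder of the pattern can match.
The match spans [0:6] → '|q84m|'.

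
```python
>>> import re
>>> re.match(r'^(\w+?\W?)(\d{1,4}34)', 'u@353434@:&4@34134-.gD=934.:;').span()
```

With `match`, the pattern is implicitly anchored at the beginning.
The match spans [0:8] → 'u@353434'.

(0, 8)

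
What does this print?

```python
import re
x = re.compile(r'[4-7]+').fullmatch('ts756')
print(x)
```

None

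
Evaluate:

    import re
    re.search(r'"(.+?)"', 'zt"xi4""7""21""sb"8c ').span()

(2, 7)

The match spans [2:7] → '"xi4"'.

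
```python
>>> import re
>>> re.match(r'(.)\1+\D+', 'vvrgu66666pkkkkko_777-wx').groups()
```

('v',)

The match spans [0:5] → 'vvrgu'.
Captured: group 1 = 'v'.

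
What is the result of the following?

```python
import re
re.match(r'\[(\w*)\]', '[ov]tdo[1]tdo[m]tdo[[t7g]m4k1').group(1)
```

'ov'

With `match`, the pattern is implicitly anchored at the beginning.
The match spans [0:4] → '[ov]'.
Captured: group 1 = 'ov'.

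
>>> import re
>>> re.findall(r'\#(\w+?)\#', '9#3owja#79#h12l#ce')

Walking the string: at [1:8] match '#3owja#', group 1 = '3owja'; at [10:16] match '#h12l#', group 1 = 'h12l'.
`findall` collects group 1 from each match (2 total).

['3owja', 'h12l']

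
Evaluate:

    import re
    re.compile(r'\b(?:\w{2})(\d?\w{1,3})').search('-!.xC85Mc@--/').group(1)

The match spans [3:9] → 'xC85Mc'.
Captured: group 1 = '85Mc'.

'85Mc'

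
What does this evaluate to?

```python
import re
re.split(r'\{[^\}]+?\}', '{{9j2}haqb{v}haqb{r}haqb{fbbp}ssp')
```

Splitting on the pattern gives 5 pieces.

['', 'haqb', 'haqb', 'haqb', 'ssp']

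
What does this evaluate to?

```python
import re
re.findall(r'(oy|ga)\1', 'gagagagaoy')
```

['ga', 'ga']

After group 1 captures some text, `\1` only succeeds where that same text appears again.
`findall` collects group 1 from each match (2 total).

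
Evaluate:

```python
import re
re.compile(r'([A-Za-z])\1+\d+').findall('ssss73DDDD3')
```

['s', 'D']

The backreference `\1` re-matches whatever the first group consumed, character for character.
Walking the string: at [0:6] match 'ssss73', group 1 = 's'; at [6:11] match 'DDDD3', group 1 = 'D'.
With a single group, `findall` returns only what that group captured — 2 items.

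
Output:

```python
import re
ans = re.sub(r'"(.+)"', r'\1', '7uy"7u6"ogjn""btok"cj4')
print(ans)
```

7uy7u6"ogjn""btokcj4

Matches: at [3:19] → '"7u6"ogjn""btok"'.
Each match is replaced using the text its own group 1 captured.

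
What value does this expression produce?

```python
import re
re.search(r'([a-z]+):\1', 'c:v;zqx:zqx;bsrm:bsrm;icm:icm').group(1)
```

The match spans [4:11] → 'zqx:zqx'.
Captured: group 1 = 'zqx'.

'zqx'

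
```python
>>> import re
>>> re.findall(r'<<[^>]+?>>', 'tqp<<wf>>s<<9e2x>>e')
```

Scanning left to right: at [3:9] → '<<wf>>'; at [10:18] → '<<9e2x>>'.
No capturing groups, so `findall` returns the 2 full match strings.

['<<wf>>', '<<9e2x>>']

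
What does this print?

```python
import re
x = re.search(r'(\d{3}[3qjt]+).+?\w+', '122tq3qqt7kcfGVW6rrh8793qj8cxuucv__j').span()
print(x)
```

The match spans [0:36] → '122tq3qqt7kcfGVW6rrh8793qj8cxuucv__j'.

(0, 36)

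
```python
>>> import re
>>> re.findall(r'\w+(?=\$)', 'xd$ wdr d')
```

The positive lookaround only admits positions where the adjacent text matches; those characters stay outside the span.
No capturing groups, so `findall` returns the 1 full match string.

['xd']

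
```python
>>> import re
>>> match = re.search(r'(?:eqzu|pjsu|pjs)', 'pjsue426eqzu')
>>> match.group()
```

'pjsu'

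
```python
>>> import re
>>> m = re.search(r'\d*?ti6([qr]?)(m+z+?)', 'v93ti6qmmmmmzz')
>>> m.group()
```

'93ti6qmmmmmz'

The pattern matches zero or more of a digit (lazy), then the literal 'ti6'; then optionally one of [qr] (captured); then one or more of a literal 'm', then one or more of a literal 'z' (lazy) (captured).
Lazy quantifiers expand one character at a time until the remainder of the pattern can match.
`re.search` tries every starting position until one works.
The match spans [1:13] → '93ti6qmmmmmz'.
Captured: group 1 = 'q', group 2 = 'mmmmmz'.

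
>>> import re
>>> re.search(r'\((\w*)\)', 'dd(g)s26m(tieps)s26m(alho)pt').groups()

`re.search` tries every starting position until one works.
The match spans [2:5] → '(g)'.
Captured: group 1 = 'g'.

('g',)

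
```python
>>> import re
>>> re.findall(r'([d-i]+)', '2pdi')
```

One capturing group, so `findall` returns just the captured substring from the one match — 1 in all.

['di']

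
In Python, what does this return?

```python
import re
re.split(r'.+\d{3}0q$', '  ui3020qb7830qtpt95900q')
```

['', '']

Pattern: one or more of any character; then exactly 3 of a digit, then the literal '0q'; then anchored at the end.
Matches to split on: at [0:24] → '  ui3020qb7830qtpt95900q'.
Each match becomes a cut point; 2 segments remain.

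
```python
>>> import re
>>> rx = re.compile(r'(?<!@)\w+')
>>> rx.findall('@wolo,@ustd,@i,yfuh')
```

The negative lookahead/lookbehind blocks any match where the forbidden context is present.
With no groups in the pattern, `findall` gives back each whole match — 3 here.

['olo', 'std', 'yfuh']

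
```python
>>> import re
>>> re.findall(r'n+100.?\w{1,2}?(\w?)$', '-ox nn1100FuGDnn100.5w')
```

['w']

Pattern: one or more of a literal 'n'; then the literal '100', then optionally any character, then 1 to 2 of a word character (lazy); then optionally a word character (captured); then anchored at the end.
Lazy quantifiers expand one character at a time until the remainder of the pattern can match.
Walking the string: at [14:22] match 'nn100.5w', group 1 = 'w'.
With a single group, `findall` returns only what that group captured — 1 item.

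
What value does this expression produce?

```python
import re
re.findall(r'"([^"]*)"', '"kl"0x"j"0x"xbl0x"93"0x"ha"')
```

['kl', 'j', 'xbl0x', '0x']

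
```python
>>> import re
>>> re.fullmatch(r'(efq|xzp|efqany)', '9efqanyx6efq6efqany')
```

None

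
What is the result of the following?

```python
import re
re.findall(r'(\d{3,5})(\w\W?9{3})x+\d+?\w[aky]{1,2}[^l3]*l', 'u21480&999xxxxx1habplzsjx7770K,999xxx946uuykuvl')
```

The pattern matches 3 to 5 of a digit (captured); then a word character, then optionally a non-word character, then exactly 3 of the literal '9' (captured); then one or more of the literal 'x', then one or more of a digit (lazy), then a word character; then 1 to 2 of one of [aky], then zero or more of any character except [l3], then a literal 'l'.
Multiple groups make `findall` return tuples — one 2-tuple for the one match.

[('2148', '0&999')]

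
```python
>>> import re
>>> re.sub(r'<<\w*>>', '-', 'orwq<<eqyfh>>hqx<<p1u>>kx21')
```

'orwq-hqx-kx21'

Matches: at [4:13] → '<<eqyfh>>'; at [16:23] → '<<p1u>>'.
Every occurrence is swapped for '-'.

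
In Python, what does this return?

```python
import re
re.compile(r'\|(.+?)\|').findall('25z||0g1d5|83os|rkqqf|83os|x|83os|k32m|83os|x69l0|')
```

['|0g1d5', 'rkqqf', 'x', 'k32m', 'x69l0']

A `+?`/`*?`/`{m,n}?` starts at its minimum and grows only as far as needed for what follows to match.
Matches: at [3:11] match '||0g1d5|', group 1 = '|0g1d5'; at [15:22] match '|rkqqf|', group 1 = 'rkqqf'; at [26:29] match '|x|', group 1 = 'x'; at [33:39] match '|k32m|', group 1 = 'k32m'; at [43:50] match '|x69l0|', group 1 = 'x69l0'.
One capturing group, so `findall` returns just the captured substring from each match — 5 in all.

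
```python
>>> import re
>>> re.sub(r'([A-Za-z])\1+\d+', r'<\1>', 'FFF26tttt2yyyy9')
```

The backreference `\1` re-matches whatever the first group consumed, character for character.
Matches: at [0:5] → 'FFF26'; at [5:10] → 'tttt2'; at [10:15] → 'yyyy9'.
The replacement refers to a captured group, so each match is rewritten using its own captured text.

'<F><t><y>'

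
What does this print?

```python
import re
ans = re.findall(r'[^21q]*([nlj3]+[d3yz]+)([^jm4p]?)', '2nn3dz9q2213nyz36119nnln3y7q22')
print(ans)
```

[('3dz', '9'), ('nyz3', '6'), ('3y', '7')]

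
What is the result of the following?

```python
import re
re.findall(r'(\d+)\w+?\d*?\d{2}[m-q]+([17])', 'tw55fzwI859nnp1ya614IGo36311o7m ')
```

[('55', '1'), ('614', '7')]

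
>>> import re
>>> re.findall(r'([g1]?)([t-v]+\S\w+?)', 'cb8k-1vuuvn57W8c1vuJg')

[('1', 'vuuvn5'), ('1', 'vuJg')]

With the lazy modifier that quantifier settles for the fewest repetitions that let the rest of the pattern succeed (the atoms after it are unaffected and can still be greedy).
Multiple groups make `findall` return tuples — one 2-tuple for each match.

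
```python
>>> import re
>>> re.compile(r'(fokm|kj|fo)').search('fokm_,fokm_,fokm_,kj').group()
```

`|` is ordered: at each position the engine commits to the first alternative that works.
The match spans [0:4] → 'fokm'.

'fokm'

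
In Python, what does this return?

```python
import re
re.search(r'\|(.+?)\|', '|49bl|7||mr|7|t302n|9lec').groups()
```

The `?` after the quantifier makes it lazy — it takes as little as possible before letting the rest of the pattern try.
Unlike `match`, `search` isn't anchored — it looks for the pattern anywhere in the string.
The match spans [0:6] → '|49bl|'.
Captured: group 1 = '49bl'.

('49bl',)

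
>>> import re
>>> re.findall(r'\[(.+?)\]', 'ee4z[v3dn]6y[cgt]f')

A `+?`/`*?`/`{m,n}?` starts at its minimum and grows only as far as needed for what follows to match.
Because there's exactly one group, `findall` drops the full match and keeps group 1 from each hit.

['v3dn', 'cgt']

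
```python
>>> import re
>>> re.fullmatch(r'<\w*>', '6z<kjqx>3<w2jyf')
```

`re.fullmatch` requires the pattern to consume the entire string.
Here the string isn't matched end-to-end, so the call returns None.

None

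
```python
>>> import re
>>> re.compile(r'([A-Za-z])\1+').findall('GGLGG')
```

The backreference `\1` re-matches whatever the first group consumed, character for character.
Walking the string: at [0:2] match 'GG', group 1 = 'G'; at [3:5] match 'GG', group 1 = 'G'.
With a single group, `findall` returns only what that group captured — 2 items.

['G', 'G']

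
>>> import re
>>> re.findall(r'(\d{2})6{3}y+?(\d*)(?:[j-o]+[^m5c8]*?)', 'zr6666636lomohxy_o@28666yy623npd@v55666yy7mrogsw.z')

This matches exactly 2 of a digit (captured); then exactly 3 of the literal '6', then one or more of a literal 'y' (lazy); then zero or more of a digit (captured); then one or more of a character in [j-o], then zero or more of any character except [m5c8] (lazy) (non-capturing group).
Walking the string: at [19:30] match '28666yy623n', groups = ('28', '623'); at [34:43] match '55666yy7m', groups = ('55', '7').
`findall` packs the 2 group values into a tuple for every match.

[('28', '623'), ('55', '7')]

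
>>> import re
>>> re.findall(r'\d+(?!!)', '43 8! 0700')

The negative lookahead/lookbehind blocks any match where the forbidden context is present.
Since nothing is captured, `findall` lists the 2 matched substrings directly.

['43', '0700']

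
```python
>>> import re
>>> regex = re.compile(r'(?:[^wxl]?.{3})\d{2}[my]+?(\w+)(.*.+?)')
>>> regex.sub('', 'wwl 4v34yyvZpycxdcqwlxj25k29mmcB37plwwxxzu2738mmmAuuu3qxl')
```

Each match is replaced by ''.

'wwl'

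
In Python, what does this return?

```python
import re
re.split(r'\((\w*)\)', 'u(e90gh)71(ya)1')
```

The group in the pattern means `split` returns the separators' captures alongside the pieces.

['u', 'e90gh', '71', 'ya', '1']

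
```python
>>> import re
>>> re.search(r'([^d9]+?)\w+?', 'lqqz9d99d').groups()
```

('l',)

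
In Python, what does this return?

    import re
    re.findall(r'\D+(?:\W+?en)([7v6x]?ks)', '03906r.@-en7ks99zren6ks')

['7ks']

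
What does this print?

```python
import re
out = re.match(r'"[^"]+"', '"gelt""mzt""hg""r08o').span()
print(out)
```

(0, 6)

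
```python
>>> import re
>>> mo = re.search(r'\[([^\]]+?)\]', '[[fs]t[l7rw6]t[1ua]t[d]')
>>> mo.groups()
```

('[fs',)

`re.search` tries every starting position until one works.
The match spans [0:5] → '[[fs]'.
Captured: group 1 = '[fs'.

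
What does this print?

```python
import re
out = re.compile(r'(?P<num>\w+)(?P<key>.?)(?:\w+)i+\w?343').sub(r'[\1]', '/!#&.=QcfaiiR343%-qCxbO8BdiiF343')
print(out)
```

/!#&.=[Qcfa]%-[qCxbO8Bd]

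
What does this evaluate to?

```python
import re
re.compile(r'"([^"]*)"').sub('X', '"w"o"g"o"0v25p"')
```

'XoXoX'

Matches: at [0:3] → '"w"'; at [4:7] → '"g"'; at [8:15] → '"0v25p"'.
Every occurrence is swapped for 'X'.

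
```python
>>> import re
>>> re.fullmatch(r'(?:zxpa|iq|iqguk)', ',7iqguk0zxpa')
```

For `fullmatch`, every character of the input must be accounted for by the pattern.
Here the pattern can't cover the whole string, so the call returns None.

None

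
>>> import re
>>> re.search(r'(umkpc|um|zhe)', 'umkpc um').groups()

('umkpc',)

The regex engine tests alternatives in the order written; an earlier branch that matches wins even if a later one would match more.
`search` walks the string left to right and returns the first match it finds.
The match spans [0:5] → 'umkpc'.
Captured: group 1 = 'umkpc'.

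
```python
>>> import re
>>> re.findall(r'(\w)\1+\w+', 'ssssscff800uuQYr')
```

`\1` is not a pattern — it's the concrete string captured by group 1, re-applied verbatim.
One capturing group, so `findall` returns just the captured substring from the one match — 1 in all.

['s']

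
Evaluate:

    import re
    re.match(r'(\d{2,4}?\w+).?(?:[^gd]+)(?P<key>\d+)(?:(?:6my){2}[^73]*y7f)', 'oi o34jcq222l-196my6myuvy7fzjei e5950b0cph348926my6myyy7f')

None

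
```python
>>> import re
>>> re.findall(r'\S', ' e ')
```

The pattern matches a non-whitespace character.
Scanning left to right: at [1:2] → 'e'.
`findall` yields the raw match text (1 of them) because the pattern has no groups.

['e']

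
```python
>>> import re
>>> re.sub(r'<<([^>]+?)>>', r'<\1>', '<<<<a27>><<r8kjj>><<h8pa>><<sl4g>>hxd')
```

Each match is replaced using the text its own group 1 captured.

'<<<a27><r8kjj><h8pa><sl4g>hxd'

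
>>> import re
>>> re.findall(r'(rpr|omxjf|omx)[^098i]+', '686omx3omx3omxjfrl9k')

Scanning left to right: at [3:18] match 'omx3omx3omxjfrl', group 1 = 'omx'.
With a single group, `findall` returns only what that group captured — 1 item.

['omx']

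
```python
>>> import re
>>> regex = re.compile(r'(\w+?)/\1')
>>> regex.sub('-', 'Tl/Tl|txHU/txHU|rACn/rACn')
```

A backreference is literal: `\1` must see the identical characters the first group matched.
Matches: at [0:5] → 'Tl/Tl'; at [6:15] → 'txHU/txHU'; at [16:25] → 'rACn/rACn'.
`sub` substitutes '-' at each match site.

'-|-|-'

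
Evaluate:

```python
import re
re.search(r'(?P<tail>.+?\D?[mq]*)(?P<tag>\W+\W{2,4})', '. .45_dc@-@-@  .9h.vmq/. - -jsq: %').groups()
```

('. .45_dc', '@-@-@  .')

This matches one or more of any character (lazy), then optionally a non-digit, then zero or more of one of [mq] (captured as 'tail'); then one or more of a non-word character, then 2 to 4 of a non-word character (captured as 'tag').
Because the quantifier is non-greedy, it stops expanding at the earliest point where the rest of the pattern can succeed.
`re.search` scans for the first position where the pattern succeeds.
The match spans [0:16] → '. .45_dc@-@-@  .'.
Captured: group 1 = '. .45_dc', group 2 = '@-@-@  .'.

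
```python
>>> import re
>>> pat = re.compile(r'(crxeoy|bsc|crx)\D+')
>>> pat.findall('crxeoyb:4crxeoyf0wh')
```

Alternation isn't longest-match — the leftmost alternative that fits at this position is chosen.
Walking the string: at [0:8] match 'crxeoyb:', group 1 = 'crxeoy'; at [9:16] match 'crxeoyf', group 1 = 'crxeoy'.
`findall` collects group 1 from each match (2 total).

['crxeoy', 'crxeoy']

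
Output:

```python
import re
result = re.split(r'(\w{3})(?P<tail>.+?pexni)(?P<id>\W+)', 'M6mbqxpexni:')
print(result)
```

['', 'M6m', 'bqxpexni', ':', '']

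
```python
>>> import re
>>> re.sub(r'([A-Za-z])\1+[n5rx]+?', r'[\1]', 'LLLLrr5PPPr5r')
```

`\1` is not a pattern — it's the concrete string captured by group 1, re-applied verbatim.
Matches: at [0:5] → 'LLLLr'; at [7:11] → 'PPPr'.
`\1` in the replacement pulls in group 1's text for each match.

'[L]r5[P]5r'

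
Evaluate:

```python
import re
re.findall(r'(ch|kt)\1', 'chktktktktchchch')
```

['kt', 'kt', 'ch']

`\1` has to match the exact text group 1 already captured.
With a single group, `findall` returns only what that group captured — 3 items.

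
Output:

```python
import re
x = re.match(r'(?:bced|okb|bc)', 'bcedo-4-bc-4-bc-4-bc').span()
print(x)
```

(0, 4)

`re.match` only tries the pattern at the start of the string.
The match spans [0:4] → 'bced'.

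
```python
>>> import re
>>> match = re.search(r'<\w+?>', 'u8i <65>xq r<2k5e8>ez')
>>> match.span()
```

`re.search` tries every starting position until one works.
The match spans [4:8] → '<65>'.

(4, 8)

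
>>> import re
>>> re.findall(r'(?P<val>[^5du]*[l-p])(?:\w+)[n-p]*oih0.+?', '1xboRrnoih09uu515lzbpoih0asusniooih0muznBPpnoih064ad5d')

['1xboRrno']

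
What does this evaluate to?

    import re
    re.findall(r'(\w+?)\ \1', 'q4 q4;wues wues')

`\1` has to match the exact text group 1 already captured.
Matches: at [0:5] match 'q4 q4', group 1 = 'q4'; at [6:15] match 'wues wues', group 1 = 'wues'.
`findall` collects group 1 from each match (2 total).

['q4', 'wues']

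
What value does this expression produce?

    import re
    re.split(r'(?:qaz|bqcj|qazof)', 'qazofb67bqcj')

['', 'ofb67', '']

Branches in `(...|...)` are attempted left-to-right; the first branch that allows the whole pattern to succeed is taken.
Splitting on the pattern gives 3 pieces.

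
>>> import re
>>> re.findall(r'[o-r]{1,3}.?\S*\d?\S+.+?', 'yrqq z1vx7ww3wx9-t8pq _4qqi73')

Lazy quantifiers expand one character at a time until the remainder of the pattern can match.
`findall` yields the raw match text (2 of them) because the pattern has no groups.

['rqq z1vx7ww3wx9-t8pq ', 'qqi73']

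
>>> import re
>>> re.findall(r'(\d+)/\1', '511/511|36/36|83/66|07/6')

After group 1 captures some text, `\1` only succeeds where that same text appears again.
With a single group, `findall` returns only what that group captured — 2 items.

['511', '36']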